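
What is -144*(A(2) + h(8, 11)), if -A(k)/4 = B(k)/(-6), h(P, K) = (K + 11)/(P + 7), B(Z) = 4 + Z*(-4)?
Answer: 864/5 ≈ 172.80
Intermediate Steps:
B(Z) = 4 - 4*Z
h(P, K) = (11 + K)/(7 + P)
A(k) = 8/3 - 8*k/3 (A(k) = -4*(4 - 4*k)/(-6) = -4*(4 - 4*k)*(-1)/6 = -4*(-⅔ + 2*k/3) = 8/3 - 8*k/3)
-144*(A(2) + h(8, 11)) = -144*((8/3 - 8/3*2) + (11 + 11)/(7 + 8)) = -144*((8/3 - 16/3) + 22/15) = -144*(-8/3 + (1/15)*22) = -144*(-8/3 + 22/15) = -144*(-6/5) = 864/5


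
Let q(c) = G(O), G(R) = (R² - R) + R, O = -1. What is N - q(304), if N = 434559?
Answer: 434558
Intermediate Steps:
G(R) = R²
q(c) = 1 (q(c) = (-1)² = 1)
N - q(304) = 434559 - 1*1 = 434559 - 1 = 434558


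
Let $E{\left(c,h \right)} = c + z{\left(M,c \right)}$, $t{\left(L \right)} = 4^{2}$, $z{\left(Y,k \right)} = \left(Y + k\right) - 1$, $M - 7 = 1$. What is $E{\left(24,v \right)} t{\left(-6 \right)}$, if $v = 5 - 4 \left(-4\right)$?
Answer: $880$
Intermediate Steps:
$M = 8$ ($M = 7 + 1 = 8$)
$z{\left(Y,k \right)} = -1 + Y + k$
$t{\left(L \right)} = 16$
$v = 21$ ($v = 5 - -16 = 5 + 16 = 21$)
$E{\left(c,h \right)} = 7 + 2 c$ ($E{\left(c,h \right)} = c + \left(-1 + 8 + c\right) = c + \left(7 + c\right) = 7 + 2 c$)
$E{\left(24,v \right)} t{\left(-6 \right)} = \left(7 + 2 \cdot 24\right) 16 = \left(7 + 48\right) 16 = 55 \cdot 16 = 880$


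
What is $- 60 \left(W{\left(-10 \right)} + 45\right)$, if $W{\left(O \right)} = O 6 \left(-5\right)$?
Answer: $-20700$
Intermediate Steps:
$W{\left(O \right)} = - 30 O$ ($W{\left(O \right)} = 6 O \left(-5\right) = - 30 O$)
$- 60 \left(W{\left(-10 \right)} + 45\right) = - 60 \left(\left(-30\right) \left(-10\right) + 45\right) = - 60 \left(300 + 45\right) = \left(-60\right) 345 = -20700$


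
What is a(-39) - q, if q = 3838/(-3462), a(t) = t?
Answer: -65590/1731 ≈ -37.891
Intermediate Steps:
q = -1919/1731 (q = 3838*(-1/3462) = -1919/1731 ≈ -1.1086)
a(-39) - q = -39 - 1*(-1919/1731) = -39 + 1919/1731 = -65590/1731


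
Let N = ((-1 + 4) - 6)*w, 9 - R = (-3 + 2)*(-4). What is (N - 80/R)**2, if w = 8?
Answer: 1600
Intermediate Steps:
R = 5 (R = 9 - (-3 + 2)*(-4) = 9 - (-1)*(-4) = 9 - 1*4 = 9 - 4 = 5)
N = -24 (N = ((-1 + 4) - 6)*8 = (3 - 6)*8 = -3*8 = -24)
(N - 80/R)**2 = (-24 - 80/5)**2 = (-24 - 80*1/5)**2 = (-24 - 16)**2 = (-40)**2 = 1600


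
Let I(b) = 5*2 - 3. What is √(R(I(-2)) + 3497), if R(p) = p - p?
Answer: √3497 ≈ 59.135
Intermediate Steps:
I(b) = 7 (I(b) = 10 - 3 = 7)
R(p) = 0
√(R(I(-2)) + 3497) = √(0 + 3497) = √3497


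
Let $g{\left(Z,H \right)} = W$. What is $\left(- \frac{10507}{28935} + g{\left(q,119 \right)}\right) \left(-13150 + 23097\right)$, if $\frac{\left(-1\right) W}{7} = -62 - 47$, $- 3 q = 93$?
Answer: $\frac{219499434406}{28935} \approx 7.586 \cdot 10^{6}$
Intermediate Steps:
$q = -31$ ($q = \left(- \frac{1}{3}\right) 93 = -31$)
$W = 763$ ($W = - 7 \left(-62 - 47\right) = \left(-7\right) \left(-109\right) = 763$)
$g{\left(Z,H \right)} = 763$
$\left(- \frac{10507}{28935} + g{\left(q,119 \right)}\right) \left(-13150 + 23097\right) = \left(- \frac{10507}{28935} + 763\right) \left(-13150 + 23097\right) = \left(\left(-10507\right) \frac{1}{28935} + 763\right) 9947 = \left(- \frac{10507}{28935} + 763\right) 9947 = \frac{22066898}{28935} \cdot 9947 = \frac{219499434406}{28935}$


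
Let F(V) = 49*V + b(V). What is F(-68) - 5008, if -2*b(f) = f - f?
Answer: -8340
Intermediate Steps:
b(f) = 0 (b(f) = -(f - f)/2 = -½*0 = 0)
F(V) = 49*V (F(V) = 49*V + 0 = 49*V)
F(-68) - 5008 = 49*(-68) - 5008 = -3332 - 5008 = -8340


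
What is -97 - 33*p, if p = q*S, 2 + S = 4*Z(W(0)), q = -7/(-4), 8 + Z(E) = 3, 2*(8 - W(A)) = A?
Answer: 2347/2 ≈ 1173.5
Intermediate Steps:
W(A) = 8 - A/2
Z(E) = -5 (Z(E) = -8 + 3 = -5)
q = 7/4 (q = -7*(-1/4) = 7/4 ≈ 1.7500)
S = -22 (S = -2 + 4*(-5) = -2 - 20 = -22)
p = -77/2 (p = (7/4)*(-22) = -77/2 ≈ -38.500)
-97 - 33*p = -97 - 33*(-77/2) = -97 + 2541/2 = 2347/2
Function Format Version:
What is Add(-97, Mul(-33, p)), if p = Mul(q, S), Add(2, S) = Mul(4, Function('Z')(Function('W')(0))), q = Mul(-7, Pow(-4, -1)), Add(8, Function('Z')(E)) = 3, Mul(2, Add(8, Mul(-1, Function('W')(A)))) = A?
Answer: Rational(2347, 2) ≈ 1173.5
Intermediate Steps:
Function('W')(A) = Add(8, Mul(Rational(-1, 2), A))
Function('Z')(E) = -5 (Function('Z')(E) = Add(-8, 3) = -5)
q = Rational(7, 4) (q = Mul(-7, Rational(-1, 4)) = Rational(7, 4) ≈ 1.7500)
S = -22 (S = Add(-2, Mul(4, -5)) = Add(-2, -20) = -22)
p = Rational(-77, 2) (p = Mul(Rational(7, 4), -22) = Rational(-77, 2) ≈ -38.500)
Add(-97, Mul(-33, p)) = Add(-97, Mul(-33, Rational(-77, 2))) = Add(-97, Rational(2541, 2)) = Rational(2347, 2)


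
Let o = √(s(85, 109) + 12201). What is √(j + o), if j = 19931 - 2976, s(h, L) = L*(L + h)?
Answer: √(16955 + √33347) ≈ 130.91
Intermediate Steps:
j = 16955
o = √33347 (o = √(109*(109 + 85) + 12201) = √(109*194 + 12201) = √(21146 + 12201) = √33347 ≈ 182.61)
√(j + o) = √(16955 + √33347)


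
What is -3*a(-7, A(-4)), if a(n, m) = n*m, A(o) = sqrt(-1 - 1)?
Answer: 21*I*sqrt(2) ≈ 29.698*I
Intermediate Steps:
A(o) = I*sqrt(2) (A(o) = sqrt(-2) = I*sqrt(2))
a(n, m) = m*n
-3*a(-7, A(-4)) = -3*I*sqrt(2)*(-7) = -(-21)*I*sqrt(2) = 21*I*sqrt(2)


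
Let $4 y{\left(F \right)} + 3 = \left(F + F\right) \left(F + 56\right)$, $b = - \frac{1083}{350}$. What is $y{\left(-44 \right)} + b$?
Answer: $- \frac{187491}{700} \approx -267.84$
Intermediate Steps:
$b = - \frac{1083}{350}$ ($b = \left(-1083\right) \frac{1}{350} = - \frac{1083}{350} \approx -3.0943$)
$y{\left(F \right)} = - \frac{3}{4} + \frac{F \left(56 + F\right)}{2}$ ($y{\left(F \right)} = - \frac{3}{4} + \frac{\left(F + F\right) \left(F + 56\right)}{4} = - \frac{3}{4} + \frac{2 F \left(56 + F\right)}{4} = - \frac{3}{4} + \frac{F \left(56 + F\right)}{2}$)
$y{\left(-44 \right)} + b = \left(- \frac{3}{4} + \frac{\left(-44\right)^{2}}{2} + 28 \left(-44\right)\right) - \frac{1083}{350} = \left(- \frac{3}{4} + \frac{1}{2} \cdot 1936 - 1232\right) - \frac{1083}{350} = \left(- \frac{3}{4} + 968 - 1232\right) - \frac{1083}{350} = - \frac{1059}{4} - \frac{1083}{350} = - \frac{187491}{700}$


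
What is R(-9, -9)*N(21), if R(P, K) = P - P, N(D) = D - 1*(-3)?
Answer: 0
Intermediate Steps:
N(D) = 3 + D (N(D) = D + 3 = 3 + D)
R(P, K) = 0
R(-9, -9)*N(21) = 0*(3 + 21) = 0*24 = 0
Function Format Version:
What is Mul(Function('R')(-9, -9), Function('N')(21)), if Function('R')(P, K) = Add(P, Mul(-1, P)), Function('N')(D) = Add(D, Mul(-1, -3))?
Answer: 0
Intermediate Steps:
Function('N')(D) = Add(3, D) (Function('N')(D) = Add(D, 3) = Add(3, D))
Function('R')(P, K) = 0
Mul(Function('R')(-9, -9), Function('N')(21)) = Mul(0, Add(3, 21)) = Mul(0, 24) = 0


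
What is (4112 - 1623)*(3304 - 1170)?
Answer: 5311526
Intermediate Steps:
(4112 - 1623)*(3304 - 1170) = 2489*2134 = 5311526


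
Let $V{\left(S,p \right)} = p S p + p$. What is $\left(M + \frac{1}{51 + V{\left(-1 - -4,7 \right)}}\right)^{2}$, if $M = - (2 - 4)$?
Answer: $\frac{168921}{42025} \approx 4.0195$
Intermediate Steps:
$V{\left(S,p \right)} = p + S p^{2}$ ($V{\left(S,p \right)} = S p p + p = S p^{2} + p = p + S p^{2}$)
$M = 2$ ($M = \left(-1\right) \left(-2\right) = 2$)
$\left(M + \frac{1}{51 + V{\left(-1 - -4,7 \right)}}\right)^{2} = \left(2 + \frac{1}{51 + 7 \left(1 + \left(-1 - -4\right) 7\right)}\right)^{2} = \left(2 + \frac{1}{51 + 7 \left(1 + \left(-1 + 4\right) 7\right)}\right)^{2} = \left(2 + \frac{1}{51 + 7 \left(1 + 3 \cdot 7\right)}\right)^{2} = \left(2 + \frac{1}{51 + 7 \left(1 + 21\right)}\right)^{2} = \left(2 + \frac{1}{51 + 7 \cdot 22}\right)^{2} = \left(2 + \frac{1}{51 + 154}\right)^{2} = \left(2 + \frac{1}{205}\right)^{2} = \left(\frac{411}{205}\right)^{2} = \frac{168921}{42025}$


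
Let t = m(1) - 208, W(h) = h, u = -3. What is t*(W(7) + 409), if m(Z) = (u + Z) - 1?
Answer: -87776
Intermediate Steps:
m(Z) = -4 + Z (m(Z) = (-3 + Z) - 1 = -4 + Z)
t = -211 (t = (-4 + 1) - 208 = -3 - 208 = -211)
t*(W(7) + 409) = -211*(7 + 409) = -211*416 = -87776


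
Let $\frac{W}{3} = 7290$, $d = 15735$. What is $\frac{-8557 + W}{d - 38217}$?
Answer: $- \frac{13313}{22482} \approx -0.59216$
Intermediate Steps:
$W = 21870$ ($W = 3 \cdot 7290 = 21870$)
$\frac{-8557 + W}{d - 38217} = \frac{-8557 + 21870}{15735 - 38217} = \frac{13313}{-22482} = 13313 \left(- \frac{1}{22482}\right) = - \frac{13313}{22482}$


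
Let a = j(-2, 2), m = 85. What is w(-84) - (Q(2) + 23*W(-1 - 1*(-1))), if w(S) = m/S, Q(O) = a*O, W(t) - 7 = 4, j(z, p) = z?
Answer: -21001/84 ≈ -250.01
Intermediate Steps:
a = -2
W(t) = 11 (W(t) = 7 + 4 = 11)
Q(O) = -2*O
w(S) = 85/S
w(-84) - (Q(2) + 23*W(-1 - 1*(-1))) = 85/(-84) - (-2*2 + 23*11) = 85*(-1/84) - (-4 + 253) = -85/84 - 1*249 = -85/84 - 249 = -21001/84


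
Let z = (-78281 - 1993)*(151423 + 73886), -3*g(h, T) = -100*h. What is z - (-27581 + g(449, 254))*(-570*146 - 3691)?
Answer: -57548336971/3 ≈ -1.9183e+10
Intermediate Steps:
g(h, T) = 100*h/3 (g(h, T) = -(-100)*h/3 = 100*h/3)
z = -18086454666 (z = -80274*225309 = -18086454666)
z - (-27581 + g(449, 254))*(-570*146 - 3691) = -18086454666 - (-27581 + (100/3)*449)*(-570*146 - 3691) = -18086454666 - (-27581 + 44900/3)*(-83220 - 3691) = -18086454666 - (-37843)*(-86911)/3 = -18086454666 - 1*3288972973/3 = -18086454666 - 3288972973/3 = -57548336971/3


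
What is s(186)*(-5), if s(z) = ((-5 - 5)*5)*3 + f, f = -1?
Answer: 755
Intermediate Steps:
s(z) = -151 (s(z) = ((-5 - 5)*5)*3 - 1 = -10*5*3 - 1 = -50*3 - 1 = -150 - 1 = -151)
s(186)*(-5) = -151*(-5) = 755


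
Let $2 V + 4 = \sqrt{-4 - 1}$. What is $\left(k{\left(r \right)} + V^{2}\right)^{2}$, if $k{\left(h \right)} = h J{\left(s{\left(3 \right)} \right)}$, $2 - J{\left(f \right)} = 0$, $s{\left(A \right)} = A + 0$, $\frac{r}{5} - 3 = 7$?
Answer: $\frac{168601}{16} - 411 i \sqrt{5} \approx 10538.0 - 919.02 i$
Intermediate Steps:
$r = 50$ ($r = 15 + 5 \cdot 7 = 15 + 35 = 50$)
$s{\left(A \right)} = A$
$J{\left(f \right)} = 2$ ($J{\left(f \right)} = 2 - 0 = 2 + 0 = 2$)
$k{\left(h \right)} = 2 h$ ($k{\left(h \right)} = h 2 = 2 h$)
$V = -2 + \frac{i \sqrt{5}}{2}$ ($V = -2 + \frac{\sqrt{-4 - 1}}{2} = -2 + \frac{\sqrt{-5}}{2} = -2 + \frac{i \sqrt{5}}{2} \approx -2.0 + 1.118 i$)
$\left(k{\left(r \right)} + V^{2}\right)^{2} = \left(2 \cdot 50 + \left(-2 + \frac{i \sqrt{5}}{2}\right)^{2}\right)^{2} = \left(100 + \left(-2 + \frac{i \sqrt{5}}{2}\right)^{2}\right)^{2}$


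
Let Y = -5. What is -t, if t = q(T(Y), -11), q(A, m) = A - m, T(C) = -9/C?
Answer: -64/5 ≈ -12.800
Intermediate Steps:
t = 64/5 (t = -9/(-5) - 1*(-11) = -9*(-1/5) + 11 = 9/5 + 11 = 64/5 ≈ 12.800)
-t = -1*64/5 = -64/5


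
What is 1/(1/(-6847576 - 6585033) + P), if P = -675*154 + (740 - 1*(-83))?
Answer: -13432609/1385264668344 ≈ -9.6968e-6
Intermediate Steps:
P = -103127 (P = -103950 + (740 + 83) = -103950 + 823 = -103127)
1/(1/(-6847576 - 6585033) + P) = 1/(1/(-6847576 - 6585033) - 103127) = 1/(1/(-13432609) - 103127) = 1/(-1/13432609 - 103127) = 1/(-1385264668344/13432609) = -13432609/1385264668344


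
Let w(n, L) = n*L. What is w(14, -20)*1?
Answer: -280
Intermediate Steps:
w(n, L) = L*n
w(14, -20)*1 = -20*14*1 = -280*1 = -280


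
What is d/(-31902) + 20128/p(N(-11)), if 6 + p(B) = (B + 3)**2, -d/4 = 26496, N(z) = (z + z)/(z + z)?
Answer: 53598608/26585 ≈ 2016.1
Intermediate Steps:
N(z) = 1 (N(z) = (2*z)/((2*z)) = (2*z)*(1/(2*z)) = 1)
d = -105984 (d = -4*26496 = -105984)
p(B) = -6 + (3 + B)**2 (p(B) = -6 + (B + 3)**2 = -6 + (3 + B)**2)
d/(-31902) + 20128/p(N(-11)) = -105984/(-31902) + 20128/(-6 + (3 + 1)**2) = -105984*(-1/31902) + 20128/(-6 + 4**2) = 17664/5317 + 20128/(-6 + 16) = 17664/5317 + 20128/10 = 17664/5317 + 20128*(1/10) = 17664/5317 + 10064/5 = 53598608/26585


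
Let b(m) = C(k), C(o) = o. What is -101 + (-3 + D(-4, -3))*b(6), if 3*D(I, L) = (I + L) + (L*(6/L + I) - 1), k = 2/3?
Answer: -907/9 ≈ -100.78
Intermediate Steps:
k = ⅔ (k = 2*(⅓) = ⅔ ≈ 0.66667)
D(I, L) = -⅓ + I/3 + L/3 + L*(I + 6/L)/3 (D(I, L) = ((I + L) + (L*(6/L + I) - 1))/3 = ((I + L) + (L*(I + 6/L) - 1))/3 = ((I + L) + (-1 + L*(I + 6/L)))/3 = (-1 + I + L + L*(I + 6/L))/3 = -⅓ + I/3 + L/3 + L*(I + 6/L)/3)
b(m) = ⅔
-101 + (-3 + D(-4, -3))*b(6) = -101 + (-3 + (5/3 + (⅓)*(-4) + (⅓)*(-3) + (⅓)*(-4)*(-3)))*(⅔) = -101 + (-3 + (5/3 - 4/3 - 1 + 4))*(⅔) = -101 + (-3 + 10/3)*(⅔) = -101 + (⅓)*(⅔) = -101 + 2/9 = -907/9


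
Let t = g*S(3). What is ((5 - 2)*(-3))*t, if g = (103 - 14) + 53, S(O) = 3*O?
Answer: -11502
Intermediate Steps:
g = 142 (g = 89 + 53 = 142)
t = 1278 (t = 142*(3*3) = 142*9 = 1278)
((5 - 2)*(-3))*t = ((5 - 2)*(-3))*1278 = (3*(-3))*1278 = -9*1278 = -11502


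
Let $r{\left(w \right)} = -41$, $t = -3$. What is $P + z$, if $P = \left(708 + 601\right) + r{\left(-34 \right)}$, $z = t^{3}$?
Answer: $1241$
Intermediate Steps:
$z = -27$ ($z = \left(-3\right)^{3} = -27$)
$P = 1268$ ($P = \left(708 + 601\right) - 41 = 1309 - 41 = 1268$)
$P + z = 1268 - 27 = 1241$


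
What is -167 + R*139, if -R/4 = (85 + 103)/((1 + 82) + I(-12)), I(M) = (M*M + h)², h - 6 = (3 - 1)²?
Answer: -4078961/23799 ≈ -171.39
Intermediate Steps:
h = 10 (h = 6 + (3 - 1)² = 6 + 2² = 6 + 4 = 10)
I(M) = (10 + M²)² (I(M) = (M*M + 10)² = (M² + 10)² = (10 + M²)²)
R = -752/23799 (R = -4*(85 + 103)/((1 + 82) + (10 + (-12)²)²) = -752/(83 + (10 + 144)²) = -752/(83 + 154²) = -752/(83 + 23716) = -752/23799 ≈ -0.031598)
-167 + R*139 = -167 - 752/23799*139 = -167 - 104528/23799 = -4078961/23799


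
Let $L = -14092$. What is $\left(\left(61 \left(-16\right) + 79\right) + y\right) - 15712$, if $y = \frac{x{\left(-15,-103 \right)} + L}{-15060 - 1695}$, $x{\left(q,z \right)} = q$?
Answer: $- \frac{278269688}{16755} \approx -16608.0$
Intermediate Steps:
$y = \frac{14107}{16755}$ ($y = \frac{-15 - 14092}{-15060 - 1695} = - \frac{14107}{-16755} = \left(-14107\right) \left(- \frac{1}{16755}\right) = \frac{14107}{16755} \approx 0.84196$)
$\left(\left(61 \left(-16\right) + 79\right) + y\right) - 15712 = \left(\left(61 \left(-16\right) + 79\right) + \frac{14107}{16755}\right) - 15712 = \left(\left(-976 + 79\right) + \frac{14107}{16755}\right) - 15712 = \left(-897 + \frac{14107}{16755}\right) - 15712 = - \frac{15015128}{16755} - 15712 = - \frac{278269688}{16755}$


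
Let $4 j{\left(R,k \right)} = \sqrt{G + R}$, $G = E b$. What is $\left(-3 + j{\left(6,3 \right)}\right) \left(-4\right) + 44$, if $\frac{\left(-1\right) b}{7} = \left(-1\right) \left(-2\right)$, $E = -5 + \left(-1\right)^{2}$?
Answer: $56 - \sqrt{62} \approx 48.126$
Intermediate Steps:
$E = -4$ ($E = -5 + 1 = -4$)
$b = -14$ ($b = - 7 \left(\left(-1\right) \left(-2\right)\right) = \left(-7\right) 2 = -14$)
$G = 56$ ($G = \left(-4\right) \left(-14\right) = 56$)
$j{\left(R,k \right)} = \frac{\sqrt{56 + R}}{4}$
$\left(-3 + j{\left(6,3 \right)}\right) \left(-4\right) + 44 = \left(-3 + \frac{\sqrt{56 + 6}}{4}\right) \left(-4\right) + 44 = \left(-3 + \frac{\sqrt{62}}{4}\right) \left(-4\right) + 44 = \left(12 - \sqrt{62}\right) + 44 = 56 - \sqrt{62}$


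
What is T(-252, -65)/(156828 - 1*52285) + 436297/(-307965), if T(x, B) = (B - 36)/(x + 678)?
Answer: -6476885580637/4571773069290 ≈ -1.4167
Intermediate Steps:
T(x, B) = (-36 + B)/(678 + x)
T(-252, -65)/(156828 - 1*52285) + 436297/(-307965) = ((-36 - 65)/(678 - 252))/(156828 - 1*52285) + 436297/(-307965) = (-101/426)/(156828 - 52285) + 436297*(-1/307965) = ((1/426)*(-101))/104543 - 436297/307965 = -101/426*1/104543 - 436297/307965 = -101/44535318 - 436297/307965 = -6476885580637/4571773069290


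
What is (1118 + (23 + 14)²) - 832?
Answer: 1655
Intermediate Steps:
(1118 + (23 + 14)²) - 832 = (1118 + 37²) - 832 = (1118 + 1369) - 832 = 2487 - 832 = 1655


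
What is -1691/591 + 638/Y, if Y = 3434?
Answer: -2714918/1014747 ≈ -2.6755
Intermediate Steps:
-1691/591 + 638/Y = -1691/591 + 638/3434 = -1691*1/591 + 638*(1/3434) = -1691/591 + 319/1717 = -2714918/1014747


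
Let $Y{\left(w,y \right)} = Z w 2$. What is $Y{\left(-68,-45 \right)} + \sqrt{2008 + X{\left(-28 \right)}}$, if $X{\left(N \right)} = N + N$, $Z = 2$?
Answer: $-272 + 4 \sqrt{122} \approx -227.82$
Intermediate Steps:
$X{\left(N \right)} = 2 N$
$Y{\left(w,y \right)} = 4 w$ ($Y{\left(w,y \right)} = 2 w 2 = 4 w$)
$Y{\left(-68,-45 \right)} + \sqrt{2008 + X{\left(-28 \right)}} = 4 \left(-68\right) + \sqrt{2008 + 2 \left(-28\right)} = -272 + \sqrt{2008 - 56} = -272 + \sqrt{1952} = -272 + 4 \sqrt{122}$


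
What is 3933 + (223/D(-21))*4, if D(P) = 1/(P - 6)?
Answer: -20151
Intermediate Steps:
D(P) = 1/(-6 + P)
3933 + (223/D(-21))*4 = 3933 + (223/(1/(-6 - 21)))*4 = 3933 + (223/(1/(-27)))*4 = 3933 + (223/(-1/27))*4 = 3933 + (223*(-27))*4 = 3933 - 6021*4 = 3933 - 24084 = -20151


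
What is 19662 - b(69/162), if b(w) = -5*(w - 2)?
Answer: 1061323/54 ≈ 19654.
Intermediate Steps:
b(w) = 10 - 5*w (b(w) = -5*(-2 + w) = 10 - 5*w)
19662 - b(69/162) = 19662 - (10 - 345/162) = 19662 - (10 - 5*23/54) = 19662 - (10 - 115/54) = 19662 - 1*425/54 = 19662 - 425/54 = 1061323/54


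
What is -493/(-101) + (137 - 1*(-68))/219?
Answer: 128672/22119 ≈ 5.8173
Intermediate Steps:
-493/(-101) + (137 - 1*(-68))/219 = -493*(-1/101) + (137 + 68)*(1/219) = 493/101 + 205*(1/219) = 493/101 + 205/219 = 128672/22119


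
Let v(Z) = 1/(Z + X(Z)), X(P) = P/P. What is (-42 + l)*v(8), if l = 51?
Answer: 1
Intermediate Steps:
X(P) = 1
v(Z) = 1/(1 + Z) (v(Z) = 1/(Z + 1) = 1/(1 + Z))
(-42 + l)*v(8) = (-42 + 51)/(1 + 8) = 9/9 = 9*(⅑) = 1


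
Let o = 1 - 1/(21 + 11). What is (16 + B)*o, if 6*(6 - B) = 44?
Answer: 341/24 ≈ 14.208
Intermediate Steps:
B = -4/3 (B = 6 - ⅙*44 = 6 - 22/3 = -4/3 ≈ -1.3333)
o = 31/32 (o = 1 - 1/32 = 31/32 ≈ 0.96875)
(16 + B)*o = (16 - 4/3)*(31/32) = (44/3)*(31/32) = 341/24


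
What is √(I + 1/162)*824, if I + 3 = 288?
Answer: 412*√92342/9 ≈ 13911.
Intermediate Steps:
I = 285 (I = -3 + 288 = 285)
√(I + 1/162)*824 = √(285 + 1/162)*824 = √(46171/162)*824 = (√92342/18)*824 = 412*√92342/9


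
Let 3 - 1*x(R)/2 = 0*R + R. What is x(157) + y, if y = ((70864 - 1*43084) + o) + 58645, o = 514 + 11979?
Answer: 98610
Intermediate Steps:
x(R) = 6 - 2*R (x(R) = 6 - 2*(0*R + R) = 6 - 2*(0 + R) = 6 - 2*R)
o = 12493
y = 98918 (y = ((70864 - 1*43084) + 12493) + 58645 = ((70864 - 43084) + 12493) + 58645 = (27780 + 12493) + 58645 = 40273 + 58645 = 98918)
x(157) + y = (6 - 2*157) + 98918 = (6 - 314) + 98918 = -308 + 98918 = 98610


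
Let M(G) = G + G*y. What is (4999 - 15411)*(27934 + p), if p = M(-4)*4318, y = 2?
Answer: 248659384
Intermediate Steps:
M(G) = 3*G (M(G) = G + G*2 = G + 2*G = 3*G)
p = -51816 (p = (3*(-4))*4318 = -12*4318 = -51816)
(4999 - 15411)*(27934 + p) = (4999 - 15411)*(27934 - 51816) = -10412*(-23882) = 248659384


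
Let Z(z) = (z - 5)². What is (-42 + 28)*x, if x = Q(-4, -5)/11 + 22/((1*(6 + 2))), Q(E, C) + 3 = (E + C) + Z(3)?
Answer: -623/22 ≈ -28.318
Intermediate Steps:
Z(z) = (-5 + z)²
Q(E, C) = 1 + C + E (Q(E, C) = -3 + ((E + C) + (-5 + 3)²) = -3 + ((C + E) + (-2)²) = -3 + ((C + E) + 4) = -3 + (4 + C + E) = 1 + C + E)
x = 89/44 (x = (1 - 5 - 4)/11 + 22/((1*(6 + 2))) = -8*1/11 + 22/((1*8)) = -8/11 + 22/8 = -8/11 + 22*(⅛) = -8/11 + 11/4 = 89/44 ≈ 2.0227)
(-42 + 28)*x = (-42 + 28)*(89/44) = -14*89/44 = -623/22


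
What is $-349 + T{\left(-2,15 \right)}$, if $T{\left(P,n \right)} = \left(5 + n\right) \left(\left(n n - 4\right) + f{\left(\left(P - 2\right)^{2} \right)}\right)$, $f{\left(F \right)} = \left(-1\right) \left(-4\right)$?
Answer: $4151$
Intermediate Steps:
$f{\left(F \right)} = 4$
$T{\left(P,n \right)} = n^{2} \left(5 + n\right)$ ($T{\left(P,n \right)} = \left(5 + n\right) \left(\left(n n - 4\right) + 4\right) = \left(5 + n\right) \left(\left(n^{2} - 4\right) + 4\right) = \left(5 + n\right) \left(\left(-4 + n^{2}\right) + 4\right) = \left(5 + n\right) n^{2} = n^{2} \left(5 + n\right)$)
$-349 + T{\left(-2,15 \right)} = -349 + 15^{2} \left(5 + 15\right) = -349 + 225 \cdot 20 = -349 + 4500 = 4151$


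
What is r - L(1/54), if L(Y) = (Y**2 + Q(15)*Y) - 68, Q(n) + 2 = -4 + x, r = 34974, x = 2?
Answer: 102182687/2916 ≈ 35042.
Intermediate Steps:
Q(n) = -4 (Q(n) = -2 + (-4 + 2) = -2 - 2 = -4)
L(Y) = -68 + Y**2 - 4*Y (L(Y) = (Y**2 - 4*Y) - 68 = -68 + Y**2 - 4*Y)
r - L(1/54) = 34974 - (-68 + (1/54)**2 - 4/54) = 34974 - (-68 + (1/54)**2 - 4*1/54) = 34974 - (-68 + 1/2916 - 2/27) = 34974 - 1*(-198503/2916) = 34974 + 198503/2916 = 102182687/2916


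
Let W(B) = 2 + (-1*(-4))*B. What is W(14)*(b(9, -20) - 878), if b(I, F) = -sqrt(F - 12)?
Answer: -50924 - 232*I*sqrt(2) ≈ -50924.0 - 328.1*I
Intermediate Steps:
W(B) = 2 + 4*B
b(I, F) = -sqrt(-12 + F)
W(14)*(b(9, -20) - 878) = (2 + 4*14)*(-sqrt(-12 - 20) - 878) = (2 + 56)*(-sqrt(-32) - 878) = 58*(-4*I*sqrt(2) - 878) = 58*(-878 - 4*I*sqrt(2)) = -50924 - 232*I*sqrt(2)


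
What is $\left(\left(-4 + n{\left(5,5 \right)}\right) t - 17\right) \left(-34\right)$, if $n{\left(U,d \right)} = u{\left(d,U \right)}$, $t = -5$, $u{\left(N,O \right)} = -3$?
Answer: $-612$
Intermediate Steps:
$n{\left(U,d \right)} = -3$
$\left(\left(-4 + n{\left(5,5 \right)}\right) t - 17\right) \left(-34\right) = \left(\left(-4 - 3\right) \left(-5\right) - 17\right) \left(-34\right) = \left(\left(-7\right) \left(-5\right) - 17\right) \left(-34\right) = \left(35 - 17\right) \left(-34\right) = 18 \left(-34\right) = -612$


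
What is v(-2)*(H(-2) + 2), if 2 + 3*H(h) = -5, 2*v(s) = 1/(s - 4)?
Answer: 1/36 ≈ 0.027778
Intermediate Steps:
v(s) = 1/(2*(-4 + s)) (v(s) = 1/(2*(s - 4)) = 1/(2*(-4 + s)))
H(h) = -7/3 (H(h) = -⅔ + (⅓)*(-5) = -⅔ - 5/3 = -7/3)
v(-2)*(H(-2) + 2) = (1/(2*(-4 - 2)))*(-7/3 + 2) = ((½)/(-6))*(-⅓) = ((½)*(-⅙))*(-⅓) = -1/12*(-⅓) = 1/36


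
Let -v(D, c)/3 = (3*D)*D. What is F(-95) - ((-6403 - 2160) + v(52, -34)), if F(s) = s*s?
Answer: 41924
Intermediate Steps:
v(D, c) = -9*D² (v(D, c) = -3*3*D*D = -9*D²)
F(s) = s²
F(-95) - ((-6403 - 2160) + v(52, -34)) = (-95)² - ((-6403 - 2160) - 9*52²) = 9025 - (-8563 - 9*2704) = 9025 - (-8563 - 24336) = 9025 - 1*(-32899) = 9025 + 32899 = 41924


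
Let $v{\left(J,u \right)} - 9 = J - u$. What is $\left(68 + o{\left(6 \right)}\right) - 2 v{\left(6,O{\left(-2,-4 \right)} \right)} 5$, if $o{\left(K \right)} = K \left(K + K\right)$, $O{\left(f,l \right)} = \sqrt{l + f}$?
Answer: $-21000 + 1400 i \sqrt{6} \approx -21000.0 + 3429.3 i$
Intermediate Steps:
$O{\left(f,l \right)} = \sqrt{f + l}$
$o{\left(K \right)} = 2 K^{2}$ ($o{\left(K \right)} = K 2 K = 2 K^{2}$)
$v{\left(J,u \right)} = 9 + J - u$ ($v{\left(J,u \right)} = 9 + \left(J - u\right) = 9 + J - u$)
$\left(68 + o{\left(6 \right)}\right) - 2 v{\left(6,O{\left(-2,-4 \right)} \right)} 5 = \left(68 + 2 \cdot 6^{2}\right) - 2 \left(9 + 6 - \sqrt{-2 - 4}\right) 5 = \left(68 + 2 \cdot 36\right) - 2 \left(9 + 6 - \sqrt{-6}\right) 5 = \left(68 + 72\right) - 2 \left(9 + 6 - i \sqrt{6}\right) 5 = 140 - 2 \left(9 + 6 - i \sqrt{6}\right) 5 = 140 - 2 \left(15 - i \sqrt{6}\right) 5 = 140 \left(-30 + 2 i \sqrt{6}\right) 5 = 140 \left(-150 + 10 i \sqrt{6}\right) = -21000 + 1400 i \sqrt{6}$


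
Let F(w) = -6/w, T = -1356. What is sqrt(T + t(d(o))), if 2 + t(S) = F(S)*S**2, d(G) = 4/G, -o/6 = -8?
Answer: I*sqrt(5434)/2 ≈ 36.858*I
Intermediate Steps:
o = 48 (o = -6*(-8) = 48)
t(S) = -2 - 6*S (t(S) = -2 + (-6/S)*S**2 = -2 - 6*S)
sqrt(T + t(d(o))) = sqrt(-1356 + (-2 - 24/48)) = sqrt(-1356 + (-2 - 6*1/12)) = sqrt(-1356 + (-2 - 1/2)) = sqrt(-1356 - 5/2) = sqrt(-2717/2) = I*sqrt(5434)/2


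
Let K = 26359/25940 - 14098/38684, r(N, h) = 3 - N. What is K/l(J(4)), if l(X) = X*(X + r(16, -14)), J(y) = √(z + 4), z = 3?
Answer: -2868287/712986840 - 37287731*√7/4990907880 ≈ -0.023790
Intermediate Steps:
K = 8604861/13203460 (K = 26359*(1/25940) - 14098*1/38684 = 26359/25940 - 371/1018 = 8604861/13203460 ≈ 0.65171)
J(y) = √7 (J(y) = √(3 + 4) = √7)
l(X) = X*(-13 + X) (l(X) = X*(X + (3 - 1*16)) = X*(X + (3 - 16)) = X*(X - 13) = X*(-13 + X))
K/l(J(4)) = 8604861/(13203460*((√7*(-13 + √7)))) = 8604861*(√7/(7*(-13 + √7)))/13203460 = 8604861*√7/(92424220*(-13 + √7))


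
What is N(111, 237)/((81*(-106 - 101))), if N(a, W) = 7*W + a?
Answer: -590/5589 ≈ -0.10556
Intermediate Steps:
N(a, W) = a + 7*W
N(111, 237)/((81*(-106 - 101))) = (111 + 7*237)/((81*(-106 - 101))) = (111 + 1659)/((81*(-207))) = 1770/(-16767) = 1770*(-1/16767) = -590/5589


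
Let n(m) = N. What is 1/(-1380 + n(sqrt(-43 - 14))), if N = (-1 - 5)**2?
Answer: -1/1344 ≈ -0.00074405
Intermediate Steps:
N = 36 (N = (-6)**2 = 36)
n(m) = 36
1/(-1380 + n(sqrt(-43 - 14))) = 1/(-1380 + 36) = 1/(-1344) = -1/1344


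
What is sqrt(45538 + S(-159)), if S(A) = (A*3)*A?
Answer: sqrt(121381) ≈ 348.40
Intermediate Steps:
S(A) = 3*A**2 (S(A) = (3*A)*A = 3*A**2)
sqrt(45538 + S(-159)) = sqrt(45538 + 3*(-159)**2) = sqrt(45538 + 3*25281) = sqrt(45538 + 75843) = sqrt(121381)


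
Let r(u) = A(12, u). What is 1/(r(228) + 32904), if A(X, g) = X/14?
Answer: 7/230334 ≈ 3.0391e-5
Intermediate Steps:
A(X, g) = X/14 (A(X, g) = X*(1/14) = X/14)
r(u) = 6/7 (r(u) = (1/14)*12 = 6/7)
1/(r(228) + 32904) = 1/(6/7 + 32904) = 1/(230334/7) = 7/230334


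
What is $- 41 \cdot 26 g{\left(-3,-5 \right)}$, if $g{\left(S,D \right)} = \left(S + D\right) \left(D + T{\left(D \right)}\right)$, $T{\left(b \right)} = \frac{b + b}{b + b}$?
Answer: $-34112$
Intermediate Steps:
$T{\left(b \right)} = 1$ ($T{\left(b \right)} = \frac{2 b}{2 b} = 2 b \frac{1}{2 b} = 1$)
$g{\left(S,D \right)} = \left(1 + D\right) \left(D + S\right)$ ($g{\left(S,D \right)} = \left(S + D\right) \left(D + 1\right) = \left(D + S\right) \left(1 + D\right) = \left(1 + D\right) \left(D + S\right)$)
$- 41 \cdot 26 g{\left(-3,-5 \right)} = - 41 \cdot 26 \left(-5 - 3 + \left(-5\right)^{2} - -15\right) = - 1066 \left(-5 - 3 + 25 + 15\right) = - 1066 \cdot 32 = \left(-1\right) 34112 = -34112$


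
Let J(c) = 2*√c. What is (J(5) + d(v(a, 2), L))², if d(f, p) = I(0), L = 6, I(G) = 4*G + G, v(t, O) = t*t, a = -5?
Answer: 20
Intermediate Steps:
v(t, O) = t²
I(G) = 5*G
d(f, p) = 0 (d(f, p) = 5*0 = 0)
(J(5) + d(v(a, 2), L))² = (2*√5 + 0)² = (2*√5)² = 20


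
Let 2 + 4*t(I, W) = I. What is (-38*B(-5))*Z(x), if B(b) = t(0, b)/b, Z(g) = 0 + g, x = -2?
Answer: 38/5 ≈ 7.6000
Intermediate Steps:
Z(g) = g
t(I, W) = -1/2 + I/4
B(b) = -1/(2*b) (B(b) = (-1/2 + (1/4)*0)/b = (-1/2 + 0)/b = -1/(2*b))
(-38*B(-5))*Z(x) = -(-19)/(-5)*(-2) = -(-19)*(-1)/5*(-2) = -38*1/10*(-2) = -19/5*(-2) = 38/5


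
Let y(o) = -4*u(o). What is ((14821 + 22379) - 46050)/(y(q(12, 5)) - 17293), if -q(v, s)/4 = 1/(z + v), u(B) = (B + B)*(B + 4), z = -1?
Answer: 1070850/2091173 ≈ 0.51208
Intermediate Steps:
u(B) = 2*B*(4 + B) (u(B) = (2*B)*(4 + B) = 2*B*(4 + B))
q(v, s) = -4/(-1 + v)
y(o) = -8*o*(4 + o)
((14821 + 22379) - 46050)/(y(q(12, 5)) - 17293) = ((14821 + 22379) - 46050)/(-8*(-4/(-1 + 12))*(4 - 4/(-1 + 12)) - 17293) = (37200 - 46050)/(-8*(-4/11)*(4 - 4/11) - 17293) = -8850/(-8*(-4*1/11)*(4 - 4*1/11) - 17293) = -8850/(-8*(-4/11)*(4 - 4/11) - 17293) = -8850/(-8*(-4/11)*40/11 - 17293) = -8850/(1280/121 - 17293) = -8850/(-2091173/121) = -8850*(-121/2091173) = 1070850/2091173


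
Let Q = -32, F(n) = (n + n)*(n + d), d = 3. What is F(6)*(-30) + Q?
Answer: -3272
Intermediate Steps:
F(n) = 2*n*(3 + n) (F(n) = (n + n)*(n + 3) = (2*n)*(3 + n) = 2*n*(3 + n))
F(6)*(-30) + Q = (2*6*(3 + 6))*(-30) - 32 = (2*6*9)*(-30) - 32 = 108*(-30) - 32 = -3240 - 32 = -3272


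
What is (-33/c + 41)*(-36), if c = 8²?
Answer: -23319/16 ≈ -1457.4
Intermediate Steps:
c = 64
(-33/c + 41)*(-36) = (-33/64 + 41)*(-36) = (2591/64)*(-36) = -23319/16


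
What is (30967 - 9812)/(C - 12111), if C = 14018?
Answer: 21155/1907 ≈ 11.093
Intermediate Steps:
(30967 - 9812)/(C - 12111) = (30967 - 9812)/(14018 - 12111) = 21155/1907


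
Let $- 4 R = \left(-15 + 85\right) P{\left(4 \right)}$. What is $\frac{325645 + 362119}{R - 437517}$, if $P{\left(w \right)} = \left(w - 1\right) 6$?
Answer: $- \frac{171941}{109458} \approx -1.5708$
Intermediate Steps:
$P{\left(w \right)} = -6 + 6 w$ ($P{\left(w \right)} = \left(-1 + w\right) 6 = -6 + 6 w$)
$R = -315$ ($R = - \frac{\left(-15 + 85\right) \left(-6 + 6 \cdot 4\right)}{4} = - \frac{70 \left(-6 + 24\right)}{4} = - \frac{70 \cdot 18}{4} = \left(- \frac{1}{4}\right) 1260 = -315$)
$\frac{325645 + 362119}{R - 437517} = \frac{325645 + 362119}{-315 - 437517} = \frac{687764}{-437832} = 687764 \left(- \frac{1}{437832}\right) = - \frac{171941}{109458}$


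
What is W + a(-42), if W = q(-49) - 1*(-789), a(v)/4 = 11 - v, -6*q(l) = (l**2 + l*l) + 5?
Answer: 1199/6 ≈ 199.83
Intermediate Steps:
q(l) = -5/6 - l**2/3 (q(l) = -((l**2 + l*l) + 5)/6 = -((l**2 + l**2) + 5)/6 = -(2*l**2 + 5)/6 = -(5 + 2*l**2)/6 = -5/6 - l**2/3)
a(v) = 44 - 4*v (a(v) = 4*(11 - v) = 44 - 4*v)
W = -73/6 (W = (-5/6 - 1/3*(-49)**2) - 1*(-789) = (-5/6 - 1/3*2401) + 789 = (-5/6 - 2401/3) + 789 = -4807/6 + 789 = -73/6 ≈ -12.167)
W + a(-42) = -73/6 + (44 - 4*(-42)) = -73/6 + (44 + 168) = -73/6 + 212 = 1199/6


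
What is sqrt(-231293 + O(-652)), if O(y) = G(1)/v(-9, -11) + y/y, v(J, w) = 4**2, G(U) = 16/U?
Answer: 3*I*sqrt(25699) ≈ 480.93*I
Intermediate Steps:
v(J, w) = 16
O(y) = 2 (O(y) = (16/1)/16 + y/y = (16*1)*(1/16) + 1 = 16*(1/16) + 1 = 1 + 1 = 2)
sqrt(-231293 + O(-652)) = sqrt(-231293 + 2) = sqrt(-231291) = 3*I*sqrt(25699)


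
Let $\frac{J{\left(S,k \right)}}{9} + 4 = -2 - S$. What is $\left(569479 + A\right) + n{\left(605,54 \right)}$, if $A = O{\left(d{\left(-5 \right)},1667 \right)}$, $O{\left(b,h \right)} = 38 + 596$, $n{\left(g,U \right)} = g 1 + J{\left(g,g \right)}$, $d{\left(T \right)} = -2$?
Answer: $565219$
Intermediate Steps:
$J{\left(S,k \right)} = -54 - 9 S$ ($J{\left(S,k \right)} = -36 + 9 \left(-2 - S\right) = -36 - \left(18 + 9 S\right) = -54 - 9 S$)
$n{\left(g,U \right)} = -54 - 8 g$ ($n{\left(g,U \right)} = g 1 - \left(54 + 9 g\right) = g - \left(54 + 9 g\right) = -54 - 8 g$)
$O{\left(b,h \right)} = 634$
$A = 634$
$\left(569479 + A\right) + n{\left(605,54 \right)} = \left(569479 + 634\right) - 4894 = 570113 - 4894 = 565219$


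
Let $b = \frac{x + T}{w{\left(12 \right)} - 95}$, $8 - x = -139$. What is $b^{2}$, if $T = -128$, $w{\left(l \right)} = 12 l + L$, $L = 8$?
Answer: $\frac{1}{9} \approx 0.11111$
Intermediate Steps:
$w{\left(l \right)} = 8 + 12 l$ ($w{\left(l \right)} = 12 l + 8 = 8 + 12 l$)
$x = 147$ ($x = 8 - -139 = 8 + 139 = 147$)
$b = \frac{1}{3}$ ($b = \frac{147 - 128}{\left(8 + 12 \cdot 12\right) - 95} = \frac{19}{\left(8 + 144\right) - 95} = \frac{19}{152 - 95} = \frac{19}{57} = 19 \cdot \frac{1}{57} = \frac{1}{3} \approx 0.33333$)
$b^{2} = \left(\frac{1}{3}\right)^{2} = \frac{1}{9}$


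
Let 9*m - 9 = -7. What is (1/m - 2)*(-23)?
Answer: -115/2 ≈ -57.500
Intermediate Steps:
m = 2/9 (m = 1 + (1/9)*(-7) = 1 - 7/9 = 2/9 ≈ 0.22222)
(1/m - 2)*(-23) = (1/(2/9) - 2)*(-23) = (9/2 - 2)*(-23) = (5/2)*(-23) = -115/2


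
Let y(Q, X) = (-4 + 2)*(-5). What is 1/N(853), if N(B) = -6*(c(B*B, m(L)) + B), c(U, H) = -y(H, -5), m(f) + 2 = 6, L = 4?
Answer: -1/5058 ≈ -0.00019771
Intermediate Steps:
y(Q, X) = 10 (y(Q, X) = -2*(-5) = 10)
m(f) = 4 (m(f) = -2 + 6 = 4)
c(U, H) = -10 (c(U, H) = -1*10 = -10)
N(B) = 60 - 6*B (N(B) = -6*(-10 + B) = 60 - 6*B)
1/N(853) = 1/(60 - 6*853) = 1/(60 - 5118) = 1/(-5058) = -1/5058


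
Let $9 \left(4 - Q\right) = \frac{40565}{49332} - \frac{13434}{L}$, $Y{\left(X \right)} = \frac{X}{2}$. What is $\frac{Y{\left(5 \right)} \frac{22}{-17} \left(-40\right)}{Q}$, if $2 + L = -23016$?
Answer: $\frac{661275727200}{19641205939} \approx 33.668$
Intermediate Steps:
$L = -23018$ ($L = -2 - 23016 = -23018$)
$Y{\left(X \right)} = \frac{X}{2}$
$Q = \frac{19641205939}{5109857892}$ ($Q = 4 - \frac{\frac{40565}{49332} - \frac{13434}{-23018}}{9} = 4 - \frac{40565 \cdot \frac{1}{49332} - - \frac{6717}{11509}}{9} = 4 - \frac{\frac{40565}{49332} + \frac{6717}{11509}}{9} = 4 - \frac{798225629}{5109857892} = \frac{19641205939}{5109857892} \approx 3.8438$)
$\frac{Y{\left(5 \right)} \frac{22}{-17} \left(-40\right)}{Q} = \frac{\frac{1}{2} \cdot 5 \frac{22}{-17} \left(-40\right)}{\frac{19641205939}{5109857892}} = \frac{5 \cdot 22 \left(- \frac{1}{17}\right)}{2} \left(-40\right) \frac{5109857892}{19641205939} = \frac{5}{2} \left(- \frac{22}{17}\right) \left(-40\right) \frac{5109857892}{19641205939} = \left(- \frac{55}{17}\right) \left(-40\right) \frac{5109857892}{19641205939} = \frac{2200}{17} \cdot \frac{5109857892}{19641205939} = \frac{661275727200}{19641205939}$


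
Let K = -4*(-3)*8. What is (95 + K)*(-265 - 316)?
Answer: -110971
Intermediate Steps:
K = 96 (K = 12*8 = 96)
(95 + K)*(-265 - 316) = (95 + 96)*(-265 - 316) = 191*(-581) = -110971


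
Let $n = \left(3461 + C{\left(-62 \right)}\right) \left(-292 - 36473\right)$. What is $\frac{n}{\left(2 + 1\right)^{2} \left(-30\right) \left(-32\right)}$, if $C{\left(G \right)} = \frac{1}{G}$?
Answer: $- \frac{58437559}{3968} \approx -14727.0$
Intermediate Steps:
$n = - \frac{7889070465}{62}$ ($n = \left(3461 + \frac{1}{-62}\right) \left(-292 - 36473\right) = \left(3461 - \frac{1}{62}\right) \left(-36765\right) = \frac{214581}{62} \left(-36765\right) = - \frac{7889070465}{62} \approx -1.2724 \cdot 10^{8}$)
$\frac{n}{\left(2 + 1\right)^{2} \left(-30\right) \left(-32\right)} = - \frac{7889070465}{62 \left(2 + 1\right)^{2} \left(-30\right) \left(-32\right)} = - \frac{7889070465}{62 \cdot 3^{2} \left(-30\right) \left(-32\right)} = - \frac{7889070465}{62 \cdot 9 \left(-30\right) \left(-32\right)} = - \frac{7889070465}{62 \left(\left(-270\right) \left(-32\right)\right)} = - \frac{7889070465}{62 \cdot 8640} = \left(- \frac{7889070465}{62}\right) \frac{1}{8640} = - \frac{58437559}{3968}$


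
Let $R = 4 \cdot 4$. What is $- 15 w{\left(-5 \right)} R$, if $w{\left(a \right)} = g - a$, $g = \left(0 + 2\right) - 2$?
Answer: $-1200$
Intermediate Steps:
$g = 0$ ($g = 2 - 2 = 0$)
$w{\left(a \right)} = - a$ ($w{\left(a \right)} = 0 - a = - a$)
$R = 16$
$- 15 w{\left(-5 \right)} R = - 15 \left(\left(-1\right) \left(-5\right)\right) 16 = \left(-15\right) 5 \cdot 16 = \left(-75\right) 16 = -1200$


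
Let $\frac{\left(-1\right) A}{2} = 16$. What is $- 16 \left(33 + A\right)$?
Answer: $-16$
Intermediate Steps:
$A = -32$ ($A = \left(-2\right) 16 = -32$)
$- 16 \left(33 + A\right) = - 16 \left(33 - 32\right) = \left(-16\right) 1 = -16$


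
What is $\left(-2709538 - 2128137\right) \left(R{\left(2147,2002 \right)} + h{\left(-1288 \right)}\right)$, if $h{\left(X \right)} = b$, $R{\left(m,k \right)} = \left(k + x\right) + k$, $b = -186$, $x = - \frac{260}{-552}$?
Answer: $- \frac{2549208003575}{138} \approx -1.8473 \cdot 10^{10}$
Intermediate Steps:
$x = \frac{65}{138}$ ($x = \left(-260\right) \left(- \frac{1}{552}\right) = \frac{65}{138} \approx 0.47101$)
$R{\left(m,k \right)} = \frac{65}{138} + 2 k$ ($R{\left(m,k \right)} = \left(k + \frac{65}{138}\right) + k = \left(\frac{65}{138} + k\right) + k = \frac{65}{138} + 2 k$)
$h{\left(X \right)} = -186$
$\left(-2709538 - 2128137\right) \left(R{\left(2147,2002 \right)} + h{\left(-1288 \right)}\right) = \left(-2709538 - 2128137\right) \left(\left(\frac{65}{138} + 2 \cdot 2002\right) - 186\right) = - 4837675 \left(\left(\frac{65}{138} + 4004\right) - 186\right) = - 4837675 \left(\frac{552617}{138} - 186\right) = \left(-4837675\right) \frac{526949}{138} = - \frac{2549208003575}{138}$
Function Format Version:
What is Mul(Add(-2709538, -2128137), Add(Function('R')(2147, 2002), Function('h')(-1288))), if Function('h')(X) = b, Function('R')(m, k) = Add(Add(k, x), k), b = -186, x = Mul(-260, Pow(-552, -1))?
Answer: Rational(-2549208003575, 138) ≈ -1.8473e+10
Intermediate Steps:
x = Rational(65, 138) (x = Mul(-260, Rational(-1, 552)) = Rational(65, 138) ≈ 0.47101)
Function('R')(m, k) = Add(Rational(65, 138), Mul(2, k)) (Function('R')(m, k) = Add(Add(k, Rational(65, 138)), k) = Add(Add(Rational(65, 138), k), k) = Add(Rational(65, 138), Mul(2, k)))
Function('h')(X) = -186
Mul(Add(-2709538, -2128137), Add(Function('R')(2147, 2002), Function('h')(-1288))) = Mul(Add(-2709538, -2128137), Add(Add(Rational(65, 138), Mul(2, 2002)), -186)) = Mul(-4837675, Add(Add(Rational(65, 138), 4004), -186)) = Mul(-4837675, Add(Rational(552617, 138), -186)) = Mul(-4837675, Rational(526949, 138)) = Rational(-2549208003575, 138)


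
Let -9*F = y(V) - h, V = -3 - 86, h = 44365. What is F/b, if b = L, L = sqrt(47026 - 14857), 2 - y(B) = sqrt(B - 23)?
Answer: sqrt(32169)*(44363 + 4*I*sqrt(7))/289521 ≈ 27.483 + 0.0065561*I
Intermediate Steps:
V = -89
y(B) = 2 - sqrt(-23 + B) (y(B) = 2 - sqrt(B - 23) = 2 - sqrt(-23 + B))
F = 44363/9 + 4*I*sqrt(7)/9 (F = -((2 - sqrt(-23 - 89)) - 1*44365)/9 = -((2 - sqrt(-112)) - 44365)/9 = -((2 - 4*I*sqrt(7)) - 44365)/9 = -(-44363 - 4*I*sqrt(7))/9 = 44363/9 + 4*I*sqrt(7)/9 ≈ 4929.2 + 1.1759*I)
L = sqrt(32169) ≈ 179.36
b = sqrt(32169) ≈ 179.36
F/b = (44363/9 + 4*I*sqrt(7)/9)/(sqrt(32169)) = (44363/9 + 4*I*sqrt(7)/9)*(sqrt(32169)/32169) = sqrt(32169)*(44363/9 + 4*I*sqrt(7)/9)/32169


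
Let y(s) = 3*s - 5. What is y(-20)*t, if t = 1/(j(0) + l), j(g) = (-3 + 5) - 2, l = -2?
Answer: 65/2 ≈ 32.500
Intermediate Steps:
j(g) = 0 (j(g) = 2 - 2 = 0)
y(s) = -5 + 3*s
t = -½ (t = 1/(0 - 2) = 1/(-2) = -½ ≈ -0.50000)
y(-20)*t = (-5 + 3*(-20))*(-½) = (-5 - 60)*(-½) = -65*(-½) = 65/2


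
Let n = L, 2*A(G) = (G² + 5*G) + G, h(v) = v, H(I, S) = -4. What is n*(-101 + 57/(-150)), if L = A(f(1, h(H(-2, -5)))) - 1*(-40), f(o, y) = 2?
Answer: -121656/25 ≈ -4866.2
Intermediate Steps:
A(G) = G²/2 + 3*G (A(G) = ((G² + 5*G) + G)/2 = (G² + 6*G)/2 = G²/2 + 3*G)
L = 48 (L = (½)*2*(6 + 2) - 1*(-40) = (½)*2*8 + 40 = 8 + 40 = 48)
n = 48
n*(-101 + 57/(-150)) = 48*(-101 + 57/(-150)) = 48*(-101 + 57*(-1/150)) = 48*(-101 - 19/50) = 48*(-5069/50) = -121656/25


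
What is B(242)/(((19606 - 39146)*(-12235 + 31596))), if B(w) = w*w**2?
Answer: -3543122/94578485 ≈ -0.037462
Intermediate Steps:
B(w) = w**3
B(242)/(((19606 - 39146)*(-12235 + 31596))) = 242**3/(((19606 - 39146)*(-12235 + 31596))) = 14172488/((-19540*19361)) = 14172488/(-378313940) = 14172488*(-1/378313940) = -3543122/94578485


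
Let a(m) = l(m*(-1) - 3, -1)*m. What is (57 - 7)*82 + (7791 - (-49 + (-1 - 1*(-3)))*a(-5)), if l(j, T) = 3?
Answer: 11186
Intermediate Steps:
a(m) = 3*m
(57 - 7)*82 + (7791 - (-49 + (-1 - 1*(-3)))*a(-5)) = (57 - 7)*82 + (7791 - (-49 + (-1 - 1*(-3)))*3*(-5)) = 50*82 + (7791 - (-49 + (-1 + 3))*(-15)) = 4100 + (7791 - (-49 + 2)*(-15)) = 4100 + (7791 - (-47)*(-15)) = 4100 + (7791 - 1*705) = 4100 + (7791 - 705) = 4100 + 7086 = 11186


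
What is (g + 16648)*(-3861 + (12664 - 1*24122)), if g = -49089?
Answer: 496963679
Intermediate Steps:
(g + 16648)*(-3861 + (12664 - 1*24122)) = (-49089 + 16648)*(-3861 + (12664 - 1*24122)) = -32441*(-3861 + (12664 - 24122)) = -32441*(-3861 - 11458) = -32441*(-15319) = 496963679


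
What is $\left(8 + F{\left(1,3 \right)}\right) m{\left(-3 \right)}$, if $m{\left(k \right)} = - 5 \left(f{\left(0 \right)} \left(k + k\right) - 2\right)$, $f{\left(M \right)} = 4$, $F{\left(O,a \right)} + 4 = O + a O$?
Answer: $1040$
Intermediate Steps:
$F{\left(O,a \right)} = -4 + O + O a$ ($F{\left(O,a \right)} = -4 + \left(O + a O\right) = -4 + \left(O + O a\right) = -4 + O + O a$)
$m{\left(k \right)} = 10 - 40 k$ ($m{\left(k \right)} = - 5 \left(4 \left(k + k\right) - 2\right) = - 5 \left(4 \cdot 2 k - 2\right) = - 5 \left(8 k - 2\right) = - 5 \left(-2 + 8 k\right) = 10 - 40 k$)
$\left(8 + F{\left(1,3 \right)}\right) m{\left(-3 \right)} = \left(8 + \left(-4 + 1 + 1 \cdot 3\right)\right) \left(10 - -120\right) = \left(8 + \left(-4 + 1 + 3\right)\right) \left(10 + 120\right) = \left(8 + 0\right) 130 = 8 \cdot 130 = 1040$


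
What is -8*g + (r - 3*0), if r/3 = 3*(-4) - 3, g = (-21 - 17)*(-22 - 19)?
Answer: -12509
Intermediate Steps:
g = 1558 (g = -38*(-41) = 1558)
r = -45 (r = 3*(3*(-4) - 3) = 3*(-12 - 3) = 3*(-15) = -45)
-8*g + (r - 3*0) = -8*1558 + (-45 - 3*0) = -12464 + (-45 + 0) = -12464 - 45 = -12509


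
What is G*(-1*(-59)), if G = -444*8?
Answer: -209568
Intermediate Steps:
G = -3552
G*(-1*(-59)) = -(-3552)*(-59) = -3552*59 = -209568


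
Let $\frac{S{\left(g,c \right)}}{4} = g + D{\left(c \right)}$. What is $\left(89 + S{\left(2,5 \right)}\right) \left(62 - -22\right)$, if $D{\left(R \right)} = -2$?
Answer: $7476$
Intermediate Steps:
$S{\left(g,c \right)} = -8 + 4 g$ ($S{\left(g,c \right)} = 4 \left(g - 2\right) = 4 \left(-2 + g\right) = -8 + 4 g$)
$\left(89 + S{\left(2,5 \right)}\right) \left(62 - -22\right) = \left(89 + \left(-8 + 4 \cdot 2\right)\right) \left(62 - -22\right) = \left(89 + \left(-8 + 8\right)\right) \left(62 + 22\right) = \left(89 + 0\right) 84 = 89 \cdot 84 = 7476$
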